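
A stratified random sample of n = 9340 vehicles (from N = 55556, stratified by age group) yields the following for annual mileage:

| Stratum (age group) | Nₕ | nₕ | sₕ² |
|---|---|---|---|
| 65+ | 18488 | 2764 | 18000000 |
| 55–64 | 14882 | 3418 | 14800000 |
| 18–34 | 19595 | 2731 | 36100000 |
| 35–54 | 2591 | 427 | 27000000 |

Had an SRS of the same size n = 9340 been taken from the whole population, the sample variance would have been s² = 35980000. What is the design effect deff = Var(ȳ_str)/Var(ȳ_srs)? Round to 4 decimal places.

0.7436

Var(ȳ_str) = Σ Wₕ²(1−fₕ)sₕ²/nₕ with Wₕ = Nₕ/55556:
  65+: (18488/55556)²·(1−2764/18488)·18000000/2764 = 613.37419
  55–64: (14882/55556)²·(1−3418/14882)·14800000/3418 = 239.34546
  18–34: (19595/55556)²·(1−2731/19595)·36100000/2731 = 1415.2378
  35–54: (2591/55556)²·(1−427/2591)·27000000/427 = 114.86788
  → Var(ȳ_str) = 2382.8253.
Var(ȳ_srs) = (1 − 9340/55556)·35980000/9340 = 3204.6136.
deff = 2382.8253 / 3204.6136 = 0.7436.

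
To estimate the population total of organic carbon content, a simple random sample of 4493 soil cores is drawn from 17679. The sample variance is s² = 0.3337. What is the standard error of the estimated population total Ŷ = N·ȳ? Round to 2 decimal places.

131.58

Var(Ŷ) = N²·Var(ȳ) = N²·(1 − n/N)·s²/n.
f = 4493/17679 = 0.25414333; Var(ȳ) = 0.74585667·0.3337/4493 = 5.5395586 × 10^-5.
Var(Ŷ) = 17679² · (5.5395586 × 10^-5) = 17313.726.
SE(Ŷ) = √(17313.726) = 131.58.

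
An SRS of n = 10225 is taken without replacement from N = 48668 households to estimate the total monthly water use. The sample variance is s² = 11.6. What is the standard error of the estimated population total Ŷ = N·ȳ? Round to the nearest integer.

1457

Var(Ŷ) = N²·Var(ȳ) = N²·(1 − n/N)·s²/n.
f = 10225/48668 = 0.21009698; Var(ȳ) = 0.78990302·11.6/10225 = 8.9612469 × 10^-4.
Var(Ŷ) = 48668² · (8.9612469 × 10^-4) = 2.1225378 × 10^6.
SE(Ŷ) = √(2.1225378 × 10^6) = 1457.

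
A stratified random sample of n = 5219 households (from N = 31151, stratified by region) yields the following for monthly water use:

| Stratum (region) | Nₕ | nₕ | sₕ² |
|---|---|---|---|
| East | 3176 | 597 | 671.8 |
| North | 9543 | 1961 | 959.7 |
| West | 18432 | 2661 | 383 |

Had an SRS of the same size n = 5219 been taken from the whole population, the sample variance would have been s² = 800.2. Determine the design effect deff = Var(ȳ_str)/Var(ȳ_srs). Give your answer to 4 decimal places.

0.6981

Var(ȳ_str) = Σ Wₕ²(1−fₕ)sₕ²/nₕ with Wₕ = Nₕ/31151:
  East: (3176/31151)²·(1−597/3176)·671.8/597 = 0.009498467
  North: (9543/31151)²·(1−1961/9543)·959.7/1961 = 0.036490736
  West: (18432/31151)²·(1−2661/18432)·383/2661 = 0.043116312
  → Var(ȳ_str) = 0.089105515.
Var(ȳ_srs) = (1 − 5219/31151)·800.2/5219 = 0.12763661.
deff = 0.089105515 / 0.12763661 = 0.6981.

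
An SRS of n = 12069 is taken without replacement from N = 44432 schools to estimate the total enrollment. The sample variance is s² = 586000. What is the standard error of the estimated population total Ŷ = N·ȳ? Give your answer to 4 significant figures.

264200

Var(Ŷ) = N²·Var(ȳ) = N²·(1 − n/N)·s²/n.
f = 12069/44432 = 0.27162856; Var(ȳ) = 0.72837144·586000/12069 = 35.365454.
Var(Ŷ) = 44432² · 35.365454 = 6.9818572 × 10^10.
SE(Ŷ) = √(6.9818572 × 10^10) = 264200.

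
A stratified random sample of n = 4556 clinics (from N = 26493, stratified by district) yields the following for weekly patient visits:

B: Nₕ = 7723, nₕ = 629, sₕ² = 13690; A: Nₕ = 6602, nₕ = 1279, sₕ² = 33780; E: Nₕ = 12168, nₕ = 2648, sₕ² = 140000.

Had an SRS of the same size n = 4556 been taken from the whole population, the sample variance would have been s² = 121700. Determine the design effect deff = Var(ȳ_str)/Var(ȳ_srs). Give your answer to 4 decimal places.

Var(ȳ_str) = Σ Wₕ²(1−fₕ)sₕ²/nₕ with Wₕ = Nₕ/26493:
  B: (7723/26493)²·(1−629/7723)·13690/629 = 1.6988997
  A: (6602/26493)²·(1−1279/6602)·33780/1279 = 1.3223877
  E: (12168/26493)²·(1−2648/12168)·140000/2648 = 8.7257733
  → Var(ȳ_str) = 11.747061.
Var(ȳ_srs) = (1 − 4556/26493)·121700/4556 = 22.118362.
deff = 11.747061 / 22.118362 = 0.5311.

0.5311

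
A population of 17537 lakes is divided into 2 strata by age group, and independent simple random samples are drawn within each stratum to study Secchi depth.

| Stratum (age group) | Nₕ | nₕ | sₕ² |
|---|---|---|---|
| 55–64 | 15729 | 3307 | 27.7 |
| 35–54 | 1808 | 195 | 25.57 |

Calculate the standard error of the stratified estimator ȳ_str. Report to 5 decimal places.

0.08102

Var(ȳ_str) = Σₕ Wₕ²(1 − fₕ)sₕ²/nₕ with Wₕ = Nₕ/N, N = 17537.
55–64: Wₕ = 0.89690369; term = 0.89690369²·(1 − 0.21024859)·27.7/3307 = 0.0053214209.
35–54: Wₕ = 0.10309631; term = 0.10309631²·(1 − 0.10785398)·25.57/195 = 0.0012434213.
Sum = 0.0065648422.
SE = √(0.0065648422) = 0.08102.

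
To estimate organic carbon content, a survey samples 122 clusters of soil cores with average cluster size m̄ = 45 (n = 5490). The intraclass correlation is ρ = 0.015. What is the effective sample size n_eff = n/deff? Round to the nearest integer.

deff = 1 + (45 − 1)·0.015 = 1 + 0.66 = 1.66.
n_eff = 5490 / 1.66 = 3307.

3307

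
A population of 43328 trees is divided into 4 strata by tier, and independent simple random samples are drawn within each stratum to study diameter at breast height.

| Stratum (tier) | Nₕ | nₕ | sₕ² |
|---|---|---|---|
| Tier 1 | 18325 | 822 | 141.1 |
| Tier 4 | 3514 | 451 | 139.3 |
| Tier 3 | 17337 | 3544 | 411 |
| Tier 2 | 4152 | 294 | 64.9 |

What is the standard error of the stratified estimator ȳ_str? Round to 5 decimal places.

0.21853

Var(ȳ_str) = Σₕ Wₕ²(1 − fₕ)sₕ²/nₕ with Wₕ = Nₕ/N, N = 43328.
Tier 1: Wₕ = 0.42293667; term = 0.42293667²·(1 − 0.04485675)·141.1/822 = 0.029327456.
Tier 4: Wₕ = 0.08110229; term = 0.08110229²·(1 − 0.12834377)·139.3/451 = 0.0017708674.
Tier 3: Wₕ = 0.40013386; term = 0.40013386²·(1 − 0.20441830)·411/3544 = 0.014772143.
Tier 2: Wₕ = 0.09582718; term = 0.09582718²·(1 − 0.07080925)·64.9/294 = 0.0018835608.
Sum = 0.047754027.
SE = √(0.047754027) = 0.21853.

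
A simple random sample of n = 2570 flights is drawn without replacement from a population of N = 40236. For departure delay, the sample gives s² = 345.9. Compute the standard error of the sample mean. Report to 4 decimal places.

0.3550

Under SRS without replacement, Var(ȳ) = (1 − f)·s²/n with f = n/N = 2570/40236 = 0.06387315.
Var(ȳ) = (1 − 0.06387315)·345.9/2570 = 0.93612685·0.13459144 = 0.12599466.
SE(ȳ) = √(0.12599466) = 0.3550.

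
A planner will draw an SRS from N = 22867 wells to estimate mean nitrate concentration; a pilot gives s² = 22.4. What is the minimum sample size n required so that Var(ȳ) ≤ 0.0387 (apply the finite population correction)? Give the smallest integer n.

Without fpc, n₀ = s²/D = 22.4/0.0387 = 578.8114.
With fpc, (1 − n/N)·s²/n ≤ D requires n ≥ n₀/(1 + n₀/N) = 578.8114/(1 + 578.8114/22867) = 564.5222.
Rounding up, n = 565.

565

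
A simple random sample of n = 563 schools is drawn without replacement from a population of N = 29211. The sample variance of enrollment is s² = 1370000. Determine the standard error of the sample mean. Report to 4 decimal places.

48.8517

Under SRS without replacement, Var(ȳ) = (1 − f)·s²/n with f = n/N = 563/29211 = 0.01927356.
Var(ȳ) = (1 − 0.01927356)·1370000/563 = 0.98072644·2433.3925 = 2386.4924.
SE(ȳ) = √(2386.4924) = 48.8517.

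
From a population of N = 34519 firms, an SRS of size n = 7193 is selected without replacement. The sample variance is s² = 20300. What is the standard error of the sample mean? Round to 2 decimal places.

Under SRS without replacement, Var(ȳ) = (1 − f)·s²/n with f = n/N = 7193/34519 = 0.20837799.
Var(ȳ) = (1 − 0.20837799)·20300/7193 = 0.79162201·2.8221882 = 2.2341063.
SE(ȳ) = √(2.2341063) = 1.49.

1.49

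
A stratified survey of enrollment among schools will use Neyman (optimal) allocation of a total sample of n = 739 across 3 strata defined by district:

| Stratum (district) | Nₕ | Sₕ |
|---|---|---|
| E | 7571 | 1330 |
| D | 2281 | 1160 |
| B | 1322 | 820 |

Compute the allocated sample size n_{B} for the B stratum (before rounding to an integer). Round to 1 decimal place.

58.1

Neyman allocation: nₕ = n·NₕSₕ / Σⱼ NⱼSⱼ.
Σ NⱼSⱼ = 7571·1330 + 2281·1160 + 1322·820 = 1.379943 × 10^7.
n_{B} = 739·1322·820 / (1.379943 × 10^7) = 58.1.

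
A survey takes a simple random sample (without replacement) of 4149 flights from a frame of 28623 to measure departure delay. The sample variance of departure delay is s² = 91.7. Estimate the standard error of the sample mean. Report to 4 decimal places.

Under SRS without replacement, Var(ȳ) = (1 − f)·s²/n with f = n/N = 4149/28623 = 0.14495336.
Var(ȳ) = (1 − 0.14495336)·91.7/4149 = 0.85504664·0.022101711 = 0.018897994.
SE(ȳ) = √(0.018897994) = 0.1375.

0.1375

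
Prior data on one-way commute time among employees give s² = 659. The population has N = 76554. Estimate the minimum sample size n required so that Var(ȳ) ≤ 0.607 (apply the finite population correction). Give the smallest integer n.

Without fpc, n₀ = s²/D = 659/0.607 = 1085.6672.
With fpc, (1 − n/N)·s²/n ≤ D requires n ≥ n₀/(1 + n₀/N) = 1085.6672/(1 + 1085.6672/76554) = 1070.4859.
Rounding up, n = 1071.

1071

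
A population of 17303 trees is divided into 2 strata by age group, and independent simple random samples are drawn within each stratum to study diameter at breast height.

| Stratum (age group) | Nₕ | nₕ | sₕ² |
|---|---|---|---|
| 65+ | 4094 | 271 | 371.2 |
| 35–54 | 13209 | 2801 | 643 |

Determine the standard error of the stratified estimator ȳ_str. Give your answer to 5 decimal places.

Var(ȳ_str) = Σₕ Wₕ²(1 − fₕ)sₕ²/nₕ with Wₕ = Nₕ/N, N = 17303.
65+: Wₕ = 0.23660637; term = 0.23660637²·(1 − 0.06619443)·371.2/271 = 0.071605766.
35–54: Wₕ = 0.76339363; term = 0.76339363²·(1 − 0.21205239)·643/2801 = 0.10541254.
Sum = 0.17701831.
SE = √(0.17701831) = 0.42074.

0.42074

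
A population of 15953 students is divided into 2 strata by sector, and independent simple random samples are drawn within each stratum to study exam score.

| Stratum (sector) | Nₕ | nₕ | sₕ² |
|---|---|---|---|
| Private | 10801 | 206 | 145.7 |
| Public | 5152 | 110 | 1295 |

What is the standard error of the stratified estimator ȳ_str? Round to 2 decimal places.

Var(ȳ_str) = Σₕ Wₕ²(1 − fₕ)sₕ²/nₕ with Wₕ = Nₕ/N, N = 15953.
Private: Wₕ = 0.67705134; term = 0.67705134²·(1 − 0.01907231)·145.7/206 = 0.31803325.
Public: Wₕ = 0.32294866; term = 0.32294866²·(1 − 0.02135093)·1295/110 = 1.2016308.
Sum = 1.5196641.
SE = √(1.5196641) = 1.23.

1.23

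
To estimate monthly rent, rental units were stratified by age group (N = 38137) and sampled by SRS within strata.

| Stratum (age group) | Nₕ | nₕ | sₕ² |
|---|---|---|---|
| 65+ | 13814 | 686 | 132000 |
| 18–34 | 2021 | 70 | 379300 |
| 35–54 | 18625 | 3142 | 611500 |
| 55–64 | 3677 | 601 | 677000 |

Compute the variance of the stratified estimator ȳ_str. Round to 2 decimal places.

86.03

Var(ȳ_str) = Σₕ Wₕ²(1 − fₕ)sₕ²/nₕ with Wₕ = Nₕ/N, N = 38137.
65+: Wₕ = 0.36222042; term = 0.36222042²·(1 − 0.04965977)·132000/686 = 23.99246.
18–34: Wₕ = 0.05299316; term = 0.05299316²·(1 − 0.03463632)·379300/70 = 14.689781.
35–54: Wₕ = 0.48837087; term = 0.48837087²·(1 − 0.16869799)·611500/3142 = 38.587676.
55–64: Wₕ = 0.09641555; term = 0.09641555²·(1 − 0.16344846)·677000/601 = 8.7599394.
Sum = 86.029856.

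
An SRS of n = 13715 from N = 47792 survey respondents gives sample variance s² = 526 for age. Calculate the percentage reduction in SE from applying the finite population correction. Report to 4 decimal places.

15.5591

f = n/N = 13715/47792 = 0.28697272.
SE_no-fpc = √(s²/n) = 0.1958371; SE_fpc = √((1−f)s²/n) = 0.16536669.
Ratio = √(1−f) = 0.84440943. Reduction = 100·(1 − 0.84440943) = 15.5591%.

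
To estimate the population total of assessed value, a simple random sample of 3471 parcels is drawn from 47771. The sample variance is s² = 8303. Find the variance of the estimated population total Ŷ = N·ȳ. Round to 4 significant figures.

Var(Ŷ) = N²·Var(ȳ) = N²·(1 − n/N)·s²/n.
f = 3471/47771 = 0.07265914; Var(ȳ) = 0.92734086·8303/3471 = 2.2182976.
Var(Ŷ) = 47771² · 2.2182976 = 5.0623069 × 10^9.

5.062 × 10^9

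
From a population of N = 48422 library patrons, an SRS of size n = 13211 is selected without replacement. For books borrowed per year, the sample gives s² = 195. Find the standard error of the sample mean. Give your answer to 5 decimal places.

Under SRS without replacement, Var(ȳ) = (1 − f)·s²/n with f = n/N = 13211/48422 = 0.27283053.
Var(ȳ) = (1 − 0.27283053)·195/13211 = 0.72716947·0.014760427 = 0.010733332.
SE(ȳ) = √(0.010733332) = 0.10360.

0.10360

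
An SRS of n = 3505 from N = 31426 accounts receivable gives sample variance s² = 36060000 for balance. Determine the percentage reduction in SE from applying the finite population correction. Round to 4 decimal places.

5.7414

f = n/N = 3505/31426 = 0.11153185.
SE_no-fpc = √(s²/n) = 101.43057; SE_fpc = √((1−f)s²/n) = 95.60702.
Ratio = √(1−f) = 0.94258588. Reduction = 100·(1 − 0.94258588) = 5.7414%.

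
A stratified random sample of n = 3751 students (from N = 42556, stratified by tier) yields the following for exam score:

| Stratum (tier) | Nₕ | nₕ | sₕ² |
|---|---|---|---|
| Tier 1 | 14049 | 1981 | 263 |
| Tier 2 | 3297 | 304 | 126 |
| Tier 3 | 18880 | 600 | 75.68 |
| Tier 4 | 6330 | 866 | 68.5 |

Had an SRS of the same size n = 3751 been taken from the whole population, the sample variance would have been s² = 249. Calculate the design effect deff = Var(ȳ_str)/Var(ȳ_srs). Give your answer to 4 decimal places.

0.6647

Var(ȳ_str) = Σ Wₕ²(1−fₕ)sₕ²/nₕ with Wₕ = Nₕ/42556:
  Tier 1: (14049/42556)²·(1−1981/14049)·263/1981 = 0.012428834
  Tier 2: (3297/42556)²·(1−304/3297)·126/304 = 0.0022584008
  Tier 3: (18880/42556)²·(1−600/18880)·75.68/600 = 0.024037343
  Tier 4: (6330/42556)²·(1−866/6330)·68.5/866 = 0.0015106557
  → Var(ȳ_str) = 0.040235234.
Var(ȳ_srs) = (1 − 3751/42556)·249/3751 = 0.060531184.
deff = 0.040235234 / 0.060531184 = 0.6647.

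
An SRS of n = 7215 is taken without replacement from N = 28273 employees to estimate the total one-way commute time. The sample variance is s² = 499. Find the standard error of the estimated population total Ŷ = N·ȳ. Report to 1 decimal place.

6416.9

Var(Ŷ) = N²·Var(ȳ) = N²·(1 − n/N)·s²/n.
f = 7215/28273 = 0.25519046; Var(ȳ) = 0.74480954·499/7215 = 0.051512122.
Var(Ŷ) = 28273² · 0.051512122 = 4.117686 × 10^7.
SE(Ŷ) = √(4.117686 × 10^7) = 6416.9.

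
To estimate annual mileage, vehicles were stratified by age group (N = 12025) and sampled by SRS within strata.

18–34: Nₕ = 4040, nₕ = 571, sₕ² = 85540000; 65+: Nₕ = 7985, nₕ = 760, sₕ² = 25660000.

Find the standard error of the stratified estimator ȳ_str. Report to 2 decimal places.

167.30

Var(ȳ_str) = Σₕ Wₕ²(1 − fₕ)sₕ²/nₕ with Wₕ = Nₕ/N, N = 12025.
18–34: Wₕ = 0.33596674; term = 0.33596674²·(1 − 0.14133663)·85540000/571 = 14519.399.
65+: Wₕ = 0.66403326; term = 0.66403326²·(1 − 0.09517846)·25660000/760 = 13470.56.
Sum = 27989.959.
SE = √(27989.959) = 167.30.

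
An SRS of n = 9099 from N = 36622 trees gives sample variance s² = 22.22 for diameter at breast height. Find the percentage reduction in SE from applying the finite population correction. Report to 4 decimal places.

13.3084

f = n/N = 9099/36622 = 0.24845721.
SE_no-fpc = √(s²/n) = 0.049416866; SE_fpc = √((1−f)s²/n) = 0.042840255.
Ratio = √(1−f) = 0.86691568. Reduction = 100·(1 − 0.86691568) = 13.3084%.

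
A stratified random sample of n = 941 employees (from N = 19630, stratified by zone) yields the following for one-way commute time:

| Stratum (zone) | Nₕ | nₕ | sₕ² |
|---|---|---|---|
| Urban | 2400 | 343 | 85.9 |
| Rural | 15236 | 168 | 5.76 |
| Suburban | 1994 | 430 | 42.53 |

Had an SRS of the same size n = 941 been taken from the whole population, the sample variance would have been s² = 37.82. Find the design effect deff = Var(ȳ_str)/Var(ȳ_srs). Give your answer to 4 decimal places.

0.6386

Var(ȳ_str) = Σ Wₕ²(1−fₕ)sₕ²/nₕ with Wₕ = Nₕ/19630:
  Urban: (2400/19630)²·(1−343/2400)·85.9/343 = 0.0032085143
  Rural: (15236/19630)²·(1−168/15236)·5.76/168 = 0.020426746
  Suburban: (1994/19630)²·(1−430/1994)·42.53/430 = 8.0047584 × 10^-4
  → Var(ȳ_str) = 0.024435736.
Var(ȳ_srs) = (1 − 941/19630)·37.82/941 = 0.038264643.
deff = 0.024435736 / 0.038264643 = 0.6386.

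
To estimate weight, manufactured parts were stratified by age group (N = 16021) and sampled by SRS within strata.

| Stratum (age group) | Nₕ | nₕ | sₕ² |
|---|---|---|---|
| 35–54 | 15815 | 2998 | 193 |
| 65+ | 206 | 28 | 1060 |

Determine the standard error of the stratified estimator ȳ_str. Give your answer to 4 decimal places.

Var(ȳ_str) = Σₕ Wₕ²(1 − fₕ)sₕ²/nₕ with Wₕ = Nₕ/N, N = 16021.
35–54: Wₕ = 0.98714188; term = 0.98714188²·(1 − 0.18956687)·193/2998 = 0.050839588.
65+: Wₕ = 0.01285812; term = 0.01285812²·(1 − 0.13592233)·1060/28 = 0.0054082383.
Sum = 0.056247826.
SE = √(0.056247826) = 0.2372.

0.2372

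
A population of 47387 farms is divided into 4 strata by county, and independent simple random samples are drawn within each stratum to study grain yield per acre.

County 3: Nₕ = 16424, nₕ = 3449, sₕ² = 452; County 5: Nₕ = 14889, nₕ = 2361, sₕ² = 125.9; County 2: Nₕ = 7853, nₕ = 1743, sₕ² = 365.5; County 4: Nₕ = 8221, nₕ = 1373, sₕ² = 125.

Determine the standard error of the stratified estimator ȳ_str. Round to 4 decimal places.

0.1537

Var(ȳ_str) = Σₕ Wₕ²(1 − fₕ)sₕ²/nₕ with Wₕ = Nₕ/N, N = 47387.
County 3: Wₕ = 0.34659295; term = 0.34659295²·(1 − 0.20999756)·452/3449 = 0.012436928.
County 5: Wₕ = 0.31420010; term = 0.31420010²·(1 − 0.15857344)·125.9/2361 = 0.0044295396.
County 2: Wₕ = 0.16572056; term = 0.16572056²·(1 − 0.22195339)·365.5/1743 = 0.0044807258.
County 4: Wₕ = 0.17348640; term = 0.17348640²·(1 − 0.16701131)·125/1373 = 0.002282493.
Sum = 0.023629686.
SE = √(0.023629686) = 0.1537.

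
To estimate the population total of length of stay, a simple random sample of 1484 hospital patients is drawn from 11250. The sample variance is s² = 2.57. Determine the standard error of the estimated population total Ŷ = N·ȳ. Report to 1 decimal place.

Var(Ŷ) = N²·Var(ȳ) = N²·(1 − n/N)·s²/n.
f = 1484/11250 = 0.13191111; Var(ȳ) = 0.86808889·2.57/1484 = 0.0015033615.
Var(Ŷ) = 11250² · 0.0015033615 = 190269.19.
SE(Ŷ) = √(190269.19) = 436.2.

436.2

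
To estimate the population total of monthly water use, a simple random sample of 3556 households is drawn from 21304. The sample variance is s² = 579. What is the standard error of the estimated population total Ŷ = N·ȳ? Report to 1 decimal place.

Var(Ŷ) = N²·Var(ȳ) = N²·(1 − n/N)·s²/n.
f = 3556/21304 = 0.16691701; Var(ȳ) = 0.83308299·579/3556 = 0.1356454.
Var(Ŷ) = 21304² · 0.1356454 = 6.1564078 × 10^7.
SE(Ŷ) = √(6.1564078 × 10^7) = 7846.3.

7846.3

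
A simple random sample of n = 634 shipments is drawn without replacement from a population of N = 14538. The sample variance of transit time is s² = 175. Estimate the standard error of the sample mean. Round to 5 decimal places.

Under SRS without replacement, Var(ȳ) = (1 − f)·s²/n with f = n/N = 634/14538 = 0.04360985.
Var(ȳ) = (1 − 0.04360985)·175/634 = 0.95639015·0.27602524 = 0.26398782.
SE(ȳ) = √(0.26398782) = 0.51380.

0.51380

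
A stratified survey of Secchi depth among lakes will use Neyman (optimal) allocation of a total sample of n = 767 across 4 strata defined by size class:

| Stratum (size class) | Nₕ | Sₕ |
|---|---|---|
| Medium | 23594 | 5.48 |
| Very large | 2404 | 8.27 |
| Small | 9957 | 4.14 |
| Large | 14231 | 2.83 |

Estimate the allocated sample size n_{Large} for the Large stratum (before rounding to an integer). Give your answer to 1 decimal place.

Neyman allocation: nₕ = n·NₕSₕ / Σⱼ NⱼSⱼ.
Σ NⱼSⱼ = 23594·5.48 + 2404·8.27 + 9957·4.14 + 14231·2.83 = 230671.91.
n_{Large} = 767·14231·2.83 / 230671.91 = 133.9.

133.9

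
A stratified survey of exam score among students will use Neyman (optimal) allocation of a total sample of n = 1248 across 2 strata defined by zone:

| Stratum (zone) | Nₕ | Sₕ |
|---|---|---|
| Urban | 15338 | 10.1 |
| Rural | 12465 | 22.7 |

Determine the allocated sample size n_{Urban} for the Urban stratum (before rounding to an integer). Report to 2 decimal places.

441.53

Neyman allocation: nₕ = n·NₕSₕ / Σⱼ NⱼSⱼ.
Σ NⱼSⱼ = 15338·10.1 + 12465·22.7 = 437869.3.
n_{Urban} = 1248·15338·10.1 / 437869.3 = 441.53.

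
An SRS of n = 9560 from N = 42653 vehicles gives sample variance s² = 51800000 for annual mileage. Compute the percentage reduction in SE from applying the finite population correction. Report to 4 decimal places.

11.9168

f = n/N = 9560/42653 = 0.22413429.
SE_no-fpc = √(s²/n) = 73.60985; SE_fpc = √((1−f)s²/n) = 64.837941.
Ratio = √(1−f) = 0.88083239. Reduction = 100·(1 − 0.88083239) = 11.9168%.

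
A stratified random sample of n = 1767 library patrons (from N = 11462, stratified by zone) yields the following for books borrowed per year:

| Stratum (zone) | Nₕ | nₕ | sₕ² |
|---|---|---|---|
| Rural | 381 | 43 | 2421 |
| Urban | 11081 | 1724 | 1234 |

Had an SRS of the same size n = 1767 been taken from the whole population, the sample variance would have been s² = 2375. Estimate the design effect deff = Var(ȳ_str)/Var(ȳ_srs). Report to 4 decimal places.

0.5454

Var(ȳ_str) = Σ Wₕ²(1−fₕ)sₕ²/nₕ with Wₕ = Nₕ/11462:
  Rural: (381/11462)²·(1−43/381)·2421/43 = 0.055188324
  Urban: (11081/11462)²·(1−1724/11081)·1234/1724 = 0.56490143
  → Var(ȳ_str) = 0.62008975.
Var(ȳ_srs) = (1 − 1767/11462)·2375/1767 = 1.1368796.
deff = 0.62008975 / 1.1368796 = 0.5454.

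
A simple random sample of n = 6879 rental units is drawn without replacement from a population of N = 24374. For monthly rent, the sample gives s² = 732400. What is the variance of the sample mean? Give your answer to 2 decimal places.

Under SRS without replacement, Var(ȳ) = (1 − f)·s²/n with f = n/N = 6879/24374 = 0.28222696.
Var(ȳ) = (1 − 0.28222696)·732400/6879 = 0.71777304·106.46896 = 76.420551.

76.42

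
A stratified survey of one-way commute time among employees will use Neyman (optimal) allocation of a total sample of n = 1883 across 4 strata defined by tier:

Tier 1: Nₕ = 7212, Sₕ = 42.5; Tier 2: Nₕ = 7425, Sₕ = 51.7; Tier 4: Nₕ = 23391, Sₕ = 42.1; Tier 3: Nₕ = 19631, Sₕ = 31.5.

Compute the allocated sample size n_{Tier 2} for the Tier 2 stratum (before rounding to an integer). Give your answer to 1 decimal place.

Neyman allocation: nₕ = n·NₕSₕ / Σⱼ NⱼSⱼ.
Σ NⱼSⱼ = 7212·42.5 + 7425·51.7 + 23391·42.1 + 19631·31.5 = 2.2935201 × 10^6.
n_{Tier 2} = 1883·7425·51.7 / (2.2935201 × 10^6) = 315.2.

315.2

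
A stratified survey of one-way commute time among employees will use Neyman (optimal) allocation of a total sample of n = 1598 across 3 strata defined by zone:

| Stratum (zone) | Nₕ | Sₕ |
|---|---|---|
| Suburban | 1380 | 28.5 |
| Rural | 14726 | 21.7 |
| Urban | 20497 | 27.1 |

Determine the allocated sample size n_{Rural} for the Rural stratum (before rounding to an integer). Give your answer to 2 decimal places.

558.48

Neyman allocation: nₕ = n·NₕSₕ / Σⱼ NⱼSⱼ.
Σ NⱼSⱼ = 1380·28.5 + 14726·21.7 + 20497·27.1 = 914352.9.
n_{Rural} = 1598·14726·21.7 / 914352.9 = 558.48.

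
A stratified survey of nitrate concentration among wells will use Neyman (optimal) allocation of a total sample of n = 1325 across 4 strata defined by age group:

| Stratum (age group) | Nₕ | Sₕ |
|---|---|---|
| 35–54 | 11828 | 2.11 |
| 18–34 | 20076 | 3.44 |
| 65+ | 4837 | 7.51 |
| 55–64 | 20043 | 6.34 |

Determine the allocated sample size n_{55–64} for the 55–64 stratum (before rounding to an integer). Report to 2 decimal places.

Neyman allocation: nₕ = n·NₕSₕ / Σⱼ NⱼSⱼ.
Σ NⱼSⱼ = 11828·2.11 + 20076·3.44 + 4837·7.51 + 20043·6.34 = 257417.01.
n_{55–64} = 1325·20043·6.34 / 257417.01 = 654.08.

654.08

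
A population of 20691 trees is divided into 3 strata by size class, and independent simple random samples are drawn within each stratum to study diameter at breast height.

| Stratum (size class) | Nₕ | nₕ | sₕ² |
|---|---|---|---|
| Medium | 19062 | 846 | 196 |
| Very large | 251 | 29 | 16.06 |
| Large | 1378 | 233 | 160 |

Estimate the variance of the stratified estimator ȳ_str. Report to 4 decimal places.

Var(ȳ_str) = Σₕ Wₕ²(1 − fₕ)sₕ²/nₕ with Wₕ = Nₕ/N, N = 20691.
Medium: Wₕ = 0.92127012; term = 0.92127012²·(1 − 0.04438149)·196/846 = 0.18790755.
Very large: Wₕ = 0.01213088; term = 0.01213088²·(1 − 0.11553785)·16.06/29 = 7.2079419 × 10^-5.
Large: Wₕ = 0.06659900; term = 0.06659900²·(1 − 0.16908563)·160/233 = 0.0025307882.
Sum = 0.19051042.

0.1905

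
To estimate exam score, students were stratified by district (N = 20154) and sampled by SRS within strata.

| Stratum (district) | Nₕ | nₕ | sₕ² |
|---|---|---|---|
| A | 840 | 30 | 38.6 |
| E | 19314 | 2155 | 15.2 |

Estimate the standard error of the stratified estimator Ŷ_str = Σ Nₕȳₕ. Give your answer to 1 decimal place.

1792.5

Var(Ŷ_str) = Σₕ Nₕ²(1 − fₕ)sₕ²/nₕ.
A: 840²·(1 − 30/840)·38.6/30 = 875448.
E: 19314²·(1 − 2155/19314)·15.2/2155 = 2.3375479 × 10^6.
Sum = 3.2129959 × 10^6.
SE = √(3.2129959 × 10^6) = 1792.5.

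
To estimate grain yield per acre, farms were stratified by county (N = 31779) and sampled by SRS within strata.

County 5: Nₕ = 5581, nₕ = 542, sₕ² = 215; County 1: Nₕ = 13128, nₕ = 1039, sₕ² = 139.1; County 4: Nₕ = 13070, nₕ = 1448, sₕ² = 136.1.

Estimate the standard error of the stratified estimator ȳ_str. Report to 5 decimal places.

0.21499

Var(ȳ_str) = Σₕ Wₕ²(1 − fₕ)sₕ²/nₕ with Wₕ = Nₕ/N, N = 31779.
County 5: Wₕ = 0.17561912; term = 0.17561912²·(1 − 0.09711521)·215/542 = 0.011046256.
County 1: Wₕ = 0.41310299; term = 0.41310299²·(1 − 0.07914381)·139.1/1039 = 0.021038757.
County 4: Wₕ = 0.41127789; term = 0.41127789²·(1 − 0.11078806)·136.1/1448 = 0.014137271.
Sum = 0.046222284.
SE = √(0.046222284) = 0.21499.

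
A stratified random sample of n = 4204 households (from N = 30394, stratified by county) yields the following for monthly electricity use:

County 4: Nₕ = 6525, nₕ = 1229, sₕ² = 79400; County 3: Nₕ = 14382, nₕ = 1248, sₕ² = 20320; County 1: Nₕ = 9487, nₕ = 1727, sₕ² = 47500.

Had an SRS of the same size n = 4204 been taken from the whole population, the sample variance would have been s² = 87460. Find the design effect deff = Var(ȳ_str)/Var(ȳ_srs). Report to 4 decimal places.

0.4428

Var(ȳ_str) = Σ Wₕ²(1−fₕ)sₕ²/nₕ with Wₕ = Nₕ/30394:
  County 4: (6525/30394)²·(1−1229/6525)·79400/1229 = 2.4166925
  County 3: (14382/30394)²·(1−1248/14382)·20320/1248 = 3.3292752
  County 1: (9487/30394)²·(1−1727/9487)·47500/1727 = 2.191877
  → Var(ȳ_str) = 7.9378447.
Var(ȳ_srs) = (1 − 4204/30394)·87460/4204 = 17.926455.
deff = 7.9378447 / 17.926455 = 0.4428.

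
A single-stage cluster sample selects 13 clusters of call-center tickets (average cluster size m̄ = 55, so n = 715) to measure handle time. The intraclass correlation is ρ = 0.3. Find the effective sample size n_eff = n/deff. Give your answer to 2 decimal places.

deff = 1 + (55 − 1)·0.3 = 1 + 16.2 = 17.2.
n_eff = 715 / 17.2 = 41.57.

41.57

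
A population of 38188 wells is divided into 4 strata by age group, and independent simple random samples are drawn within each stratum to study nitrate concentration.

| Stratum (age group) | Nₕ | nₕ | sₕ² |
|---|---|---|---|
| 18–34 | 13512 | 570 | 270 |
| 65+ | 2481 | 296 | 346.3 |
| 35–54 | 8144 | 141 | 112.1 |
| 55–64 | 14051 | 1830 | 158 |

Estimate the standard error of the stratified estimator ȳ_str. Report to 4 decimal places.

0.3269

Var(ȳ_str) = Σₕ Wₕ²(1 − fₕ)sₕ²/nₕ with Wₕ = Nₕ/N, N = 38188.
18–34: Wₕ = 0.35382843; term = 0.35382843²·(1 − 0.04218472)·270/570 = 0.056801017.
65+: Wₕ = 0.06496805; term = 0.06496805²·(1 − 0.11930673)·346.3/296 = 0.0043489574.
35–54: Wₕ = 0.21326071; term = 0.21326071²·(1 − 0.01731336)·112.1/141 = 0.035532295.
55–64: Wₕ = 0.36794281; term = 0.36794281²·(1 − 0.13023984)·158/1830 = 0.010166376.
Sum = 0.10684865.
SE = √(0.10684865) = 0.3269.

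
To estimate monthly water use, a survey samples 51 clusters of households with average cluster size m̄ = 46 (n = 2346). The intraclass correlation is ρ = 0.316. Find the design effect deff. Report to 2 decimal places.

deff = 1 + (46 − 1)·0.316 = 1 + 14.22 = 15.22.

15.22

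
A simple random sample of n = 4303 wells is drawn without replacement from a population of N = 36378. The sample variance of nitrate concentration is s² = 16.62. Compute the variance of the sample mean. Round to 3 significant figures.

Under SRS without replacement, Var(ȳ) = (1 − f)·s²/n with f = n/N = 4303/36378 = 0.11828578.
Var(ȳ) = (1 − 0.11828578)·16.62/4303 = 0.88171422·0.0038624216 = 0.003405552.

0.00341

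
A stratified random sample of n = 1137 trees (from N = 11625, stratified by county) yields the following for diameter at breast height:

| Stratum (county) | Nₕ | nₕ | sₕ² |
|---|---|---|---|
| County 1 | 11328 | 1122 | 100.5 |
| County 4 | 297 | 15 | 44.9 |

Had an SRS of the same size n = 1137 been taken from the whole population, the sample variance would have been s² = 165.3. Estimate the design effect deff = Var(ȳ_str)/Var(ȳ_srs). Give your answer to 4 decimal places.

Var(ȳ_str) = Σ Wₕ²(1−fₕ)sₕ²/nₕ with Wₕ = Nₕ/11625:
  County 1: (11328/11625)²·(1−1122/11328)·100.5/1122 = 0.076629517
  County 4: (297/11625)²·(1−15/297)·44.9/15 = 0.0018551316
  → Var(ȳ_str) = 0.078484649.
Var(ȳ_srs) = (1 − 1137/11625)·165.3/1137 = 0.13116323.
deff = 0.078484649 / 0.13116323 = 0.5984.

0.5984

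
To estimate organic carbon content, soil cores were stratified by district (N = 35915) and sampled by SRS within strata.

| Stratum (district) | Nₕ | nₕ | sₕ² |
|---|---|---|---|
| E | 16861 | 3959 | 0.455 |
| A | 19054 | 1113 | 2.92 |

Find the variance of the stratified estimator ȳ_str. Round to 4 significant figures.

Var(ȳ_str) = Σₕ Wₕ²(1 − fₕ)sₕ²/nₕ with Wₕ = Nₕ/N, N = 35915.
E: Wₕ = 0.46946958; term = 0.46946958²·(1 − 0.23480221)·0.455/3959 = 1.9382711 × 10^-5.
A: Wₕ = 0.53053042; term = 0.53053042²·(1 − 0.05841293)·2.92/1113 = 6.9529443 × 10^-4.
Sum = 7.1467714 × 10^-4.

7.147 × 10^-4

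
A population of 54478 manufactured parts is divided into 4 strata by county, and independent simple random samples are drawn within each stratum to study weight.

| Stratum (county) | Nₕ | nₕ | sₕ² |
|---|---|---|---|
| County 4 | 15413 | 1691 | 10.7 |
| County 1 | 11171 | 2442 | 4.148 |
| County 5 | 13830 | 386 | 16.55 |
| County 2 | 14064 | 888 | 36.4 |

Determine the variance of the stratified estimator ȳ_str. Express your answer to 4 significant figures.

Var(ȳ_str) = Σₕ Wₕ²(1 − fₕ)sₕ²/nₕ with Wₕ = Nₕ/N, N = 54478.
County 4: Wₕ = 0.28292155; term = 0.28292155²·(1 − 0.10971258)·10.7/1691 = 4.5092307 × 10^-4.
County 1: Wₕ = 0.20505525; term = 0.20505525²·(1 − 0.21860174)·4.148/2442 = 5.5809396 × 10^-5.
County 5: Wₕ = 0.25386395; term = 0.25386395²·(1 − 0.02791034)·16.55/386 = 0.0026860808.
County 2: Wₕ = 0.25815926; term = 0.25815926²·(1 − 0.06313993)·36.4/888 = 0.0025594023.
Sum = 0.0057522156.

0.005752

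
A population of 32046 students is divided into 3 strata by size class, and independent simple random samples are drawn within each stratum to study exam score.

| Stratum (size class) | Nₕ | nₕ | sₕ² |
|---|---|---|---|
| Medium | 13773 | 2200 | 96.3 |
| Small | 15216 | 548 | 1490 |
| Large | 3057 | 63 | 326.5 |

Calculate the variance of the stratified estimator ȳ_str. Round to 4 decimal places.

0.6439

Var(ȳ_str) = Σₕ Wₕ²(1 − fₕ)sₕ²/nₕ with Wₕ = Nₕ/N, N = 32046.
Medium: Wₕ = 0.42978843; term = 0.42978843²·(1 − 0.15973281)·96.3/2200 = 0.0067940768.
Small: Wₕ = 0.47481745; term = 0.47481745²·(1 − 0.03601472)·1490/548 = 0.59092104.
Large: Wₕ = 0.09539412; term = 0.09539412²·(1 − 0.02060844)·326.5/63 = 0.046189389.
Sum = 0.64390451.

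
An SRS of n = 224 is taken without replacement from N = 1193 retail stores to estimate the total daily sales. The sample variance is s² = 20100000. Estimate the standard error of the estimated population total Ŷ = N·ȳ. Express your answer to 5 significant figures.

Var(Ŷ) = N²·Var(ȳ) = N²·(1 − n/N)·s²/n.
f = 224/1193 = 0.18776194; Var(ȳ) = 0.81223806·20100000/224 = 72883.861.
Var(Ŷ) = 1193² · 72883.861 = 1.0373188 × 10^11.
SE(Ŷ) = √(1.0373188 × 10^11) = 322070.

322070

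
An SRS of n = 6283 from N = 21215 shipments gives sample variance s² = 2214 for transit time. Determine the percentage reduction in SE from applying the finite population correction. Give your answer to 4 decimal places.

f = n/N = 6283/21215 = 0.29615838.
SE_no-fpc = √(s²/n) = 0.59361556; SE_fpc = √((1−f)s²/n) = 0.49801538.
Ratio = √(1−f) = 0.83895269. Reduction = 100·(1 − 0.83895269) = 16.1047%.

16.1047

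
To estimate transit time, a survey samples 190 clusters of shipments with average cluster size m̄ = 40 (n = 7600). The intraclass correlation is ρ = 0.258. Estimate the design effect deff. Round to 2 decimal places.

deff = 1 + (40 − 1)·0.258 = 1 + 10.062 = 11.062.

11.06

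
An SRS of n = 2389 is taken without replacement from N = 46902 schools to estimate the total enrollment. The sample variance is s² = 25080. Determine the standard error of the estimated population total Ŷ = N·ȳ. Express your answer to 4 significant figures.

Var(Ŷ) = N²·Var(ȳ) = N²·(1 − n/N)·s²/n.
f = 2389/46902 = 0.05093599; Var(ȳ) = 0.94906401·25080/2389 = 9.9633844.
Var(Ŷ) = 46902² · 9.9633844 = 2.1917429 × 10^10.
SE(Ŷ) = √(2.1917429 × 10^10) = 148000.

148000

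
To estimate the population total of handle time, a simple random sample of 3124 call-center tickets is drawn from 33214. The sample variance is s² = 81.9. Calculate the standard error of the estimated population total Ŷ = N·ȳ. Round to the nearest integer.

Var(Ŷ) = N²·Var(ȳ) = N²·(1 − n/N)·s²/n.
f = 3124/33214 = 0.09405672; Var(ȳ) = 0.90594328·81.9/3124 = 0.023750562.
Var(Ŷ) = 33214² · 0.023750562 = 2.6200903 × 10^7.
SE(Ŷ) = √(2.6200903 × 10^7) = 5119.

5119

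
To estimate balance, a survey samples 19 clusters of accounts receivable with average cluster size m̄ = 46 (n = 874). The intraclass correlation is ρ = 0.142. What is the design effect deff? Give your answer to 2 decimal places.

7.39

deff = 1 + (46 − 1)·0.142 = 1 + 6.39 = 7.39.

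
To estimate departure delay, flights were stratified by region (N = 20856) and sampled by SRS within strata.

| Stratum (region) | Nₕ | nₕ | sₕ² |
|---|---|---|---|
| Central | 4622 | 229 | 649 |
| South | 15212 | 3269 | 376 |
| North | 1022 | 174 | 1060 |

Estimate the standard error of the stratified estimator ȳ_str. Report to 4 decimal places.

Var(ȳ_str) = Σₕ Wₕ²(1 − fₕ)sₕ²/nₕ with Wₕ = Nₕ/N, N = 20856.
Central: Wₕ = 0.22161488; term = 0.22161488²·(1 − 0.04954565)·649/229 = 0.13229344.
South: Wₕ = 0.72938243; term = 0.72938243²·(1 − 0.21489613)·376/3269 = 0.048040845.
North: Wₕ = 0.04900269; term = 0.04900269²·(1 − 0.17025440)·1060/174 = 0.012137838.
Sum = 0.19247212.
SE = √(0.19247212) = 0.4387.

0.4387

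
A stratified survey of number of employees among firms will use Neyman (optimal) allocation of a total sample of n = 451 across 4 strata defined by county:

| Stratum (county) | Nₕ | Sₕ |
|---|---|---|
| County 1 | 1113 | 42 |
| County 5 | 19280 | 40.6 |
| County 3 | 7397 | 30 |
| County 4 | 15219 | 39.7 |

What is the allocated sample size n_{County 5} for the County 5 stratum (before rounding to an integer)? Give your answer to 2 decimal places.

213.23

Neyman allocation: nₕ = n·NₕSₕ / Σⱼ NⱼSⱼ.
Σ NⱼSⱼ = 1113·42 + 19280·40.6 + 7397·30 + 15219·39.7 = 1.6556183 × 10^6.
n_{County 5} = 451·19280·40.6 / (1.6556183 × 10^6) = 213.23.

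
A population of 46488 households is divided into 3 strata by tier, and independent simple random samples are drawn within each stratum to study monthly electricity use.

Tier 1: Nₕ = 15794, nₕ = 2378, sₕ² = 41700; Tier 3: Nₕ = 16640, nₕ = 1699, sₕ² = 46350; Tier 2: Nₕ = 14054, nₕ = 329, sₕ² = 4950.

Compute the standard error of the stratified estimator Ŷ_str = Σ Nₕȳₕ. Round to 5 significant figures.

Var(Ŷ_str) = Σₕ Nₕ²(1 − fₕ)sₕ²/nₕ.
Tier 1: 15794²·(1 − 2378/15794)·41700/2378 = 3.7156893 × 10^9.
Tier 3: 16640²·(1 − 1699/16640)·46350/1699 = 6.7824929 × 10^9.
Tier 2: 14054²·(1 − 329/14054)·4950/329 = 2.9021617 × 10^9.
Sum = 1.3400344 × 10^10.
SE = √(1.3400344 × 10^10) = 115760.

115760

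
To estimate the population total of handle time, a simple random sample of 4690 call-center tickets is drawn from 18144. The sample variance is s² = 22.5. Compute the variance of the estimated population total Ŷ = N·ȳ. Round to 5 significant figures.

1.1711 × 10^6

Var(Ŷ) = N²·Var(ȳ) = N²·(1 − n/N)·s²/n.
f = 4690/18144 = 0.25848765; Var(ȳ) = 0.74151235·22.5/4690 = 0.003557362.
Var(Ŷ) = 18144² · 0.003557362 = 1.1711004 × 10^6.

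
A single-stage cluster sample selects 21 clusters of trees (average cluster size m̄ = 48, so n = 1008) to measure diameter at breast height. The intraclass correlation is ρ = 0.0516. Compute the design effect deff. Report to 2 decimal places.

deff = 1 + (48 − 1)·0.0516 = 1 + 2.4252 = 3.4252.

3.43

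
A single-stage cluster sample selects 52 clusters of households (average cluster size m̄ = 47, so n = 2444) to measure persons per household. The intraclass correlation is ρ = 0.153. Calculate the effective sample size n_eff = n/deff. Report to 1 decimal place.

deff = 1 + (47 − 1)·0.153 = 1 + 7.038 = 8.038.
n_eff = 2444 / 8.038 = 304.1.

304.1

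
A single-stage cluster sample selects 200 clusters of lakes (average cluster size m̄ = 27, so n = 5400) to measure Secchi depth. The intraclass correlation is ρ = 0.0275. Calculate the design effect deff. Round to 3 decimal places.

deff = 1 + (27 − 1)·0.0275 = 1 + 0.715 = 1.715.

1.715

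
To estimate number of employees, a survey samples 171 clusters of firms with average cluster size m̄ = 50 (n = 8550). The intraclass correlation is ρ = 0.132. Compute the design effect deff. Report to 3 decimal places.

deff = 1 + (50 − 1)·0.132 = 1 + 6.468 = 7.468.

7.468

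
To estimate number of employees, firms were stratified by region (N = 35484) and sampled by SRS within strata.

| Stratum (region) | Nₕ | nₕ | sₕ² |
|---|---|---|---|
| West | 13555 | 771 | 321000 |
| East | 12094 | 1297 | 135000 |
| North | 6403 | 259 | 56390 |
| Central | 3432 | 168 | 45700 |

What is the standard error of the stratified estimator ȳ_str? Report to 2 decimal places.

8.79

Var(ȳ_str) = Σₕ Wₕ²(1 − fₕ)sₕ²/nₕ with Wₕ = Nₕ/N, N = 35484.
West: Wₕ = 0.38200316; term = 0.38200316²·(1 − 0.05687938)·321000/771 = 57.299627.
East: Wₕ = 0.34082967; term = 0.34082967²·(1 − 0.10724326)·135000/1297 = 10.79448.
North: Wₕ = 0.18044753; term = 0.18044753²·(1 − 0.04044979)·56390/259 = 6.8025524.
Central: Wₕ = 0.09671965; term = 0.09671965²·(1 − 0.04895105)·45700/168 = 2.4201328.
Sum = 77.316792.
SE = √(77.316792) = 8.79.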